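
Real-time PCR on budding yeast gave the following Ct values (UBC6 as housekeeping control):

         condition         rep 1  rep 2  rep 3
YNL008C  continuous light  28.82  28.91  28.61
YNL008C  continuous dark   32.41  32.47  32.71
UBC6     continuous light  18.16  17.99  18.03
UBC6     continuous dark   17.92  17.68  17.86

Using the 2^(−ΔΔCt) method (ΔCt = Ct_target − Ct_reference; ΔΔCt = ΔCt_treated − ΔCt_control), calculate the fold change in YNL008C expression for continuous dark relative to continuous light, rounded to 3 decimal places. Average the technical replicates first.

0.063

Mean Ct: YNL008C continuous light 28.780; YNL008C continuous dark 32.530; UBC6 continuous light 18.060; UBC6 continuous dark 17.820
ΔCt(continuous light) = 28.780 − 18.060 = 10.720
ΔCt(continuous dark) = 32.530 − 17.820 = 14.710
ΔΔCt = 14.710 − 10.720 = 3.990
Fold change = 2^(−3.990) = 0.0629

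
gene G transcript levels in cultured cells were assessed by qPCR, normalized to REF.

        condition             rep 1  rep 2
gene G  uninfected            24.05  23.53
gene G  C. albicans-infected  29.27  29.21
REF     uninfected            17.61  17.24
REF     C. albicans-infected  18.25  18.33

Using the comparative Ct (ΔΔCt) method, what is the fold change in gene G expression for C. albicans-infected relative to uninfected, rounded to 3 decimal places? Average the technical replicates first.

Mean Ct: gene G uninfected 23.790; gene G C. albicans-infected 29.240; REF uninfected 17.425; REF C. albicans-infected 18.290
ΔCt(uninfected) = 23.790 − 17.425 = 6.365
ΔCt(C. albicans-infected) = 29.240 − 18.290 = 10.950
ΔΔCt = 10.950 − 6.365 = 4.585
Fold change = 2^(−4.585) = 0.0417

0.042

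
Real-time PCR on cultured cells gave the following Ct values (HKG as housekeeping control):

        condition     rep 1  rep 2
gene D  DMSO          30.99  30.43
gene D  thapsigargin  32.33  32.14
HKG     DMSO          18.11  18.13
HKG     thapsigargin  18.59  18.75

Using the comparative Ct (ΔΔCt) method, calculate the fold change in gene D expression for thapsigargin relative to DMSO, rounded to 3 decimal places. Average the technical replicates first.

0.509

Mean Ct: gene D DMSO 30.710; gene D thapsigargin 32.235; HKG DMSO 18.120; HKG thapsigargin 18.670
ΔCt(DMSO) = 30.710 − 18.120 = 12.590
ΔCt(thapsigargin) = 32.235 − 18.670 = 13.565
ΔΔCt = 13.565 − 12.590 = 0.975
Fold change = 2^(−0.975) = 0.5087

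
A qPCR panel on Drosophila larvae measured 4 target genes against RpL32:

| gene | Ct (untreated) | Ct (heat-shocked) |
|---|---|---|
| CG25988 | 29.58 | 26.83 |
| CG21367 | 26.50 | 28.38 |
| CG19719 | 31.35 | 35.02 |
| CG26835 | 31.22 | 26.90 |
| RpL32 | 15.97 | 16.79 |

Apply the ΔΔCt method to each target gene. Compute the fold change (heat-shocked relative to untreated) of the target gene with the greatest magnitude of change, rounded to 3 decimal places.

CG25988: ΔΔCt = (26.83−16.79) − (29.58−15.97) = 10.04 − 13.61 = -3.57; fold change = 2^3.57 = 11.876
CG21367: ΔΔCt = (28.38−16.79) − (26.50−15.97) = 11.59 − 10.53 = 1.06; fold change = 2^-1.06 = 0.480
CG19719: ΔΔCt = (35.02−16.79) − (31.35−15.97) = 18.23 − 15.38 = 2.85; fold change = 2^-2.85 = 0.139
CG26835: ΔΔCt = (26.90−16.79) − (31.22−15.97) = 10.11 − 15.25 = -5.14; fold change = 2^5.14 = 35.261
CG26835 has the largest |ΔΔCt| = 5.14.

35.261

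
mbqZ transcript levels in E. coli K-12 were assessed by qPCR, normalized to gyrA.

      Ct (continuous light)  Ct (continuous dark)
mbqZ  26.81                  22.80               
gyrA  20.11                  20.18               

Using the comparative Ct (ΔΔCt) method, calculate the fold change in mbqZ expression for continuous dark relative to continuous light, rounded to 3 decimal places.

16.912

ΔCt(continuous light) = 26.810 − 20.110 = 6.700
ΔCt(continuous dark) = 22.800 − 20.180 = 2.620
ΔΔCt = 2.620 − 6.700 = -4.080
Fold change = 2^(−(-4.080)) = 2^4.080 = 16.9123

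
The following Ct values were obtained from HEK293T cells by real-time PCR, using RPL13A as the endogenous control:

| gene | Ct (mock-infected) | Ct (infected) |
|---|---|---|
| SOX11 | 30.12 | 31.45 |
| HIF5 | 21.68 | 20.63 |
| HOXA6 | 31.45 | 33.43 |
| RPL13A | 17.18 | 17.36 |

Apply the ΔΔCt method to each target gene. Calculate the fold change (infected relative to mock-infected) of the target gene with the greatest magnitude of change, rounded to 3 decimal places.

0.287

SOX11: ΔΔCt = (31.45−17.36) − (30.12−17.18) = 14.09 − 12.94 = 1.15; fold change = 2^-1.15 = 0.451
HIF5: ΔΔCt = (20.63−17.36) − (21.68−17.18) = 3.27 − 4.50 = -1.23; fold change = 2^1.23 = 2.346
HOXA6: ΔΔCt = (33.43−17.36) − (31.45−17.18) = 16.07 − 14.27 = 1.80; fold change = 2^-1.80 = 0.287
HOXA6 has the largest |ΔΔCt| = 1.80.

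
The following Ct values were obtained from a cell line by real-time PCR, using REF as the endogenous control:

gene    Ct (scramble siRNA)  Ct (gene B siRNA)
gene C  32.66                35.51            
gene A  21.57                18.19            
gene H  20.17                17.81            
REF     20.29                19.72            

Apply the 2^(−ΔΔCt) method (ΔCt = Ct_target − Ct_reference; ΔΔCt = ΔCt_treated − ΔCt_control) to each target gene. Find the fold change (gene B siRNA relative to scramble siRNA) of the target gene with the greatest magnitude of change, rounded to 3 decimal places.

0.093

gene C: ΔΔCt = (35.51−19.72) − (32.66−20.29) = 15.79 − 12.37 = 3.42; fold change = 2^-3.42 = 0.093
gene A: ΔΔCt = (18.19−19.72) − (21.57−20.29) = -1.53 − 1.28 = -2.81; fold change = 2^2.81 = 7.013
gene H: ΔΔCt = (17.81−19.72) − (20.17−20.29) = -1.91 − (-0.12) = -1.79; fold change = 2^1.79 = 3.458
gene C has the largest |ΔΔCt| = 3.42.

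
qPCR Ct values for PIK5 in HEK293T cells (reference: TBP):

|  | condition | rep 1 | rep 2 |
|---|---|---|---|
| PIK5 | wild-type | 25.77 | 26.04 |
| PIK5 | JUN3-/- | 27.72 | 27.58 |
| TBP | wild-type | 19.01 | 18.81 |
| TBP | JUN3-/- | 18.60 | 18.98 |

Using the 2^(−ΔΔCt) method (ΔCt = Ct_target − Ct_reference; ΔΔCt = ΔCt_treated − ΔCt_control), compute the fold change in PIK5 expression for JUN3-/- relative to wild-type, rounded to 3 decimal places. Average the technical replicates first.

Mean Ct: PIK5 wild-type 25.905; PIK5 JUN3-/- 27.650; TBP wild-type 18.910; TBP JUN3-/- 18.790
ΔCt(wild-type) = 25.905 − 18.910 = 6.995
ΔCt(JUN3-/-) = 27.650 − 18.790 = 8.860
ΔΔCt = 8.860 − 6.995 = 1.865
Fold change = 2^(−1.865) = 0.2745

0.275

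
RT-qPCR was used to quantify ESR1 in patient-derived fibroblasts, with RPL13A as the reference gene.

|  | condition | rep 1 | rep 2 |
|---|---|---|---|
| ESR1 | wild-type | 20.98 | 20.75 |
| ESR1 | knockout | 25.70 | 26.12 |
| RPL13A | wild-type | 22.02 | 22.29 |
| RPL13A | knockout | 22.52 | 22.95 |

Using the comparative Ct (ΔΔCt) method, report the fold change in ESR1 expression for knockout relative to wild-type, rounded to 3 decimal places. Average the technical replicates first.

0.045

Mean Ct: ESR1 wild-type 20.865; ESR1 knockout 25.910; RPL13A wild-type 22.155; RPL13A knockout 22.735
ΔCt(wild-type) = 20.865 − 22.155 = -1.290
ΔCt(knockout) = 25.910 − 22.735 = 3.175
ΔΔCt = 3.175 − (-1.290) = 4.465
Fold change = 2^(−4.465) = 0.0453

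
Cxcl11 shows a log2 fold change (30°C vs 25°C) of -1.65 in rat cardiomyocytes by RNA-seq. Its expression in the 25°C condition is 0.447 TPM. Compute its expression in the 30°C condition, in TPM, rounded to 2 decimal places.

Fold change = 2^(-1.65) = 0.3186
30°C expression = 0.447 × 0.3186 = 0.14

0.14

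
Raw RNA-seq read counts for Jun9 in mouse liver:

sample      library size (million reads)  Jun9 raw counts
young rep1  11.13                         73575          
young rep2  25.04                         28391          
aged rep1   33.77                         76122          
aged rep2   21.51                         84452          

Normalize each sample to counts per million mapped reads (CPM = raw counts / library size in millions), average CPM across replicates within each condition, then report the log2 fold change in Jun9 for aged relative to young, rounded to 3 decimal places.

-0.325

CPM(young rep1) = 73575 / 11.13 = 6610.5121
CPM(young rep2) = 28391 / 25.04 = 1133.8259
CPM(aged rep1) = 76122 / 33.77 = 2254.1309
CPM(aged rep2) = 84452 / 21.51 = 3926.1739
mean CPM(young) = 3872.1690; mean CPM(aged) = 3090.1524
Fold change = 3090.1524 / 3872.1690 = 0.79804
log2(0.79804) = -0.3255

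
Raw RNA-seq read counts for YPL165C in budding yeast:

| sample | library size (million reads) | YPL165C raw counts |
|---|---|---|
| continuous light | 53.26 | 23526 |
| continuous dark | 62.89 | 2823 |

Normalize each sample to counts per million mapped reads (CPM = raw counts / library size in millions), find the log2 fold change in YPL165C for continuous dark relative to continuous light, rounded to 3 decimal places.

-3.299

CPM(continuous light) = 23526 / 53.26 = 441.7199
CPM(continuous dark) = 2823 / 62.89 = 44.8879
Fold change = 44.8879 / 441.7199 = 0.10162
log2(0.10162) = -3.2987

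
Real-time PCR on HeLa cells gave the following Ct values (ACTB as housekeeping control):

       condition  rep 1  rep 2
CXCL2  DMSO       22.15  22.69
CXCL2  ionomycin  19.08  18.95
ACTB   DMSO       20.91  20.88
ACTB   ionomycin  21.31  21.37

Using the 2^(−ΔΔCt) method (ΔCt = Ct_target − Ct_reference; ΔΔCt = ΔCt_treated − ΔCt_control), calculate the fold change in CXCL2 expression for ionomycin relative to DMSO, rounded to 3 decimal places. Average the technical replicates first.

14.420

Mean Ct: CXCL2 DMSO 22.420; CXCL2 ionomycin 19.015; ACTB DMSO 20.895; ACTB ionomycin 21.340
ΔCt(DMSO) = 22.420 − 20.895 = 1.525
ΔCt(ionomycin) = 19.015 − 21.340 = -2.325
ΔΔCt = -2.325 − 1.525 = -3.850
Fold change = 2^(−(-3.850)) = 2^3.850 = 14.4200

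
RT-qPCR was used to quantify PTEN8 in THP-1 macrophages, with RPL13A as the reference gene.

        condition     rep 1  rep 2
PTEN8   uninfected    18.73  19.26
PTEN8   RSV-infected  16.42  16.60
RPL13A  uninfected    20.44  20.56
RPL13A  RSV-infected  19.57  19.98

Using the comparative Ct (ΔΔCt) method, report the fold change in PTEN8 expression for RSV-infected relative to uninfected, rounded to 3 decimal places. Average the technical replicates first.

Mean Ct: PTEN8 uninfected 18.995; PTEN8 RSV-infected 16.510; RPL13A uninfected 20.500; RPL13A RSV-infected 19.775
ΔCt(uninfected) = 18.995 − 20.500 = -1.505
ΔCt(RSV-infected) = 16.510 − 19.775 = -3.265
ΔΔCt = -3.265 − (-1.505) = -1.760
Fold change = 2^(−(-1.760)) = 2^1.760 = 3.3870

3.387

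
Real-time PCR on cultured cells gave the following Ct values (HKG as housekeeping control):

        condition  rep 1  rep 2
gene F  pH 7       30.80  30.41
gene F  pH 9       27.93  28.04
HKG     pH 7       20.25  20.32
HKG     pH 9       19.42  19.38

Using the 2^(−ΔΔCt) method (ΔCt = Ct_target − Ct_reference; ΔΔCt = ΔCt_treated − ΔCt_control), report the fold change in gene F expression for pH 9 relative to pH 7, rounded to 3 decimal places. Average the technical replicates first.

3.329

Mean Ct: gene F pH 7 30.605; gene F pH 9 27.985; HKG pH 7 20.285; HKG pH 9 19.400
ΔCt(pH 7) = 30.605 − 20.285 = 10.320
ΔCt(pH 9) = 27.985 − 19.400 = 8.585
ΔΔCt = 8.585 − 10.320 = -1.735
Fold change = 2^(−(-1.735)) = 2^1.735 = 3.3288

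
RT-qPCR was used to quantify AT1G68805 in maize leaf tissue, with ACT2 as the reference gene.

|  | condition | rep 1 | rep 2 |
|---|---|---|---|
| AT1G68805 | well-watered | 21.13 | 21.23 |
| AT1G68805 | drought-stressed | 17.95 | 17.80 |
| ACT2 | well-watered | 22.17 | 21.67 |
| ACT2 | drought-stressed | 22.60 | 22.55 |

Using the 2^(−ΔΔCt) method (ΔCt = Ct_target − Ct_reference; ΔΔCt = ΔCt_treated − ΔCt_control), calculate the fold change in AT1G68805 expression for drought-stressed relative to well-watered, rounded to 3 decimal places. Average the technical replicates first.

Mean Ct: AT1G68805 well-watered 21.180; AT1G68805 drought-stressed 17.875; ACT2 well-watered 21.920; ACT2 drought-stressed 22.575
ΔCt(well-watered) = 21.180 − 21.920 = -0.740
ΔCt(drought-stressed) = 17.875 − 22.575 = -4.700
ΔΔCt = -4.700 − (-0.740) = -3.960
Fold change = 2^(−(-3.960)) = 2^3.960 = 15.5625

15.562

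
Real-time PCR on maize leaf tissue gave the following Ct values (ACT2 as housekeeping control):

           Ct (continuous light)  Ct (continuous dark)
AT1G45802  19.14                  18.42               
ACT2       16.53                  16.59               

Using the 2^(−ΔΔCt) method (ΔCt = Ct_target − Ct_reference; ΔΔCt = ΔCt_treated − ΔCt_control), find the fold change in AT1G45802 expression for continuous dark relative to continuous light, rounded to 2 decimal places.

ΔCt(continuous light) = 19.140 − 16.530 = 2.610
ΔCt(continuous dark) = 18.420 − 16.590 = 1.830
ΔΔCt = 1.830 − 2.610 = -0.780
Fold change = 2^(−(-0.780)) = 2^0.780 = 1.717

1.72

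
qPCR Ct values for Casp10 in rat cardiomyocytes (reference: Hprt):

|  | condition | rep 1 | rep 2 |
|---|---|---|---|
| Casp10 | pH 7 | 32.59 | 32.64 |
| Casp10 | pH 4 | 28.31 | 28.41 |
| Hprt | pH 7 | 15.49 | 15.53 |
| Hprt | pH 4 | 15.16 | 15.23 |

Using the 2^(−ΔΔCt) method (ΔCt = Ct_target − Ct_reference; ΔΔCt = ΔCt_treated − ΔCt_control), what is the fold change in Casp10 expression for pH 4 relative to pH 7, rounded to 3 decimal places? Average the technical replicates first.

Mean Ct: Casp10 pH 7 32.615; Casp10 pH 4 28.360; Hprt pH 7 15.510; Hprt pH 4 15.195
ΔCt(pH 7) = 32.615 − 15.510 = 17.105
ΔCt(pH 4) = 28.360 − 15.195 = 13.165
ΔΔCt = 13.165 − 17.105 = -3.940
Fold change = 2^(−(-3.940)) = 2^3.940 = 15.3482

15.348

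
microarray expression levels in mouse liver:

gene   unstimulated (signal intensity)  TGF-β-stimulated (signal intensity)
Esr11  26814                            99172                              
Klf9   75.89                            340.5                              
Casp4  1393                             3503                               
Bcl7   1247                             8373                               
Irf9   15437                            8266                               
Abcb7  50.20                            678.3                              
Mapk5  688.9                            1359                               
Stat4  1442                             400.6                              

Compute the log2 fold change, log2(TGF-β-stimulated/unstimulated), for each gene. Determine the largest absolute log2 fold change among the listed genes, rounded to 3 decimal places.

log2(99172/26814) = 1.887  (Esr11)
log2(340.5/75.89) = 2.166  (Klf9)
log2(3503/1393) = 1.330  (Casp4)
log2(8373/1247) = 2.747  (Bcl7)
log2(8266/15437) = -0.901  (Irf9)
log2(678.3/50.20) = 3.756  (Abcb7)
log2(1359/688.9) = 0.980  (Mapk5)
log2(400.6/1442) = -1.848  (Stat4)
The largest magnitude belongs to Abcb7.

3.756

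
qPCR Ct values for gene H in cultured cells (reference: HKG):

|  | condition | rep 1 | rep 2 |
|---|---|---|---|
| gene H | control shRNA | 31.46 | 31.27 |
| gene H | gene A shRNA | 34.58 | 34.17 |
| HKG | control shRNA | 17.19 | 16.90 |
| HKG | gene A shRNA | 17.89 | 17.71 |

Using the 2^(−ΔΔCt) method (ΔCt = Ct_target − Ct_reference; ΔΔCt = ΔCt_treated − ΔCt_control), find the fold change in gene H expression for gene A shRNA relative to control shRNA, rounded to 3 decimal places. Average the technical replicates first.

Mean Ct: gene H control shRNA 31.365; gene H gene A shRNA 34.375; HKG control shRNA 17.045; HKG gene A shRNA 17.800
ΔCt(control shRNA) = 31.365 − 17.045 = 14.320
ΔCt(gene A shRNA) = 34.375 − 17.800 = 16.575
ΔΔCt = 16.575 − 14.320 = 2.255
Fold change = 2^(−2.255) = 0.2095

0.209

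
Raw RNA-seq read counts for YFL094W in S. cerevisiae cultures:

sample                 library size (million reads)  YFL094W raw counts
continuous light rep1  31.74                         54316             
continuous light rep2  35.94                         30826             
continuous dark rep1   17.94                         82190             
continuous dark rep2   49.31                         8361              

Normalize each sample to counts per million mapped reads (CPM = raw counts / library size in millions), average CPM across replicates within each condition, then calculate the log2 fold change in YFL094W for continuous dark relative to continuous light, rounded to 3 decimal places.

0.887

CPM(continuous light rep1) = 54316 / 31.74 = 1711.2791
CPM(continuous light rep2) = 30826 / 35.94 = 857.7073
CPM(continuous dark rep1) = 82190 / 17.94 = 4581.3824
CPM(continuous dark rep2) = 8361 / 49.31 = 169.5599
mean CPM(continuous light) = 1284.4932; mean CPM(continuous dark) = 2375.4712
Fold change = 2375.4712 / 1284.4932 = 1.84935
log2(1.84935) = 0.8870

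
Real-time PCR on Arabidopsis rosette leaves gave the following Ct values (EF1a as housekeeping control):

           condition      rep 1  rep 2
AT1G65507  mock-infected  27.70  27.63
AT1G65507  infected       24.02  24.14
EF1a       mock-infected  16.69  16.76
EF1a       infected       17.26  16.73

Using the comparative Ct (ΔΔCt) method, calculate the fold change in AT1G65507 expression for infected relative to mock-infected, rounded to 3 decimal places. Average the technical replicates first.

14.470

Mean Ct: AT1G65507 mock-infected 27.665; AT1G65507 infected 24.080; EF1a mock-infected 16.725; EF1a infected 16.995
ΔCt(mock-infected) = 27.665 − 16.725 = 10.940
ΔCt(infected) = 24.080 − 16.995 = 7.085
ΔΔCt = 7.085 − 10.940 = -3.855
Fold change = 2^(−(-3.855)) = 2^3.855 = 14.4701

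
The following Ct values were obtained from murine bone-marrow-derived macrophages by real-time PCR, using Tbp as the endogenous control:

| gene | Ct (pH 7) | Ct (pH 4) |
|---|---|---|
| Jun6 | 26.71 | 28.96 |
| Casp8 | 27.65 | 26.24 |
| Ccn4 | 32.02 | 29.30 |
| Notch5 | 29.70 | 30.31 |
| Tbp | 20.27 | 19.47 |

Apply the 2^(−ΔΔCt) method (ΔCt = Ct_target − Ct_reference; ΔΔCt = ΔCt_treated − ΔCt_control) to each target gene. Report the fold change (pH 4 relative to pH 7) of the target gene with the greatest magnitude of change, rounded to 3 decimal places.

0.121

Jun6: ΔΔCt = (28.96−19.47) − (26.71−20.27) = 9.49 − 6.44 = 3.05; fold change = 2^-3.05 = 0.121
Casp8: ΔΔCt = (26.24−19.47) − (27.65−20.27) = 6.77 − 7.38 = -0.61; fold change = 2^0.61 = 1.526
Ccn4: ΔΔCt = (29.30−19.47) − (32.02−20.27) = 9.83 − 11.75 = -1.92; fold change = 2^1.92 = 3.784
Notch5: ΔΔCt = (30.31−19.47) − (29.70−20.27) = 10.84 − 9.43 = 1.41; fold change = 2^-1.41 = 0.376
Jun6 has the largest |ΔΔCt| = 3.05.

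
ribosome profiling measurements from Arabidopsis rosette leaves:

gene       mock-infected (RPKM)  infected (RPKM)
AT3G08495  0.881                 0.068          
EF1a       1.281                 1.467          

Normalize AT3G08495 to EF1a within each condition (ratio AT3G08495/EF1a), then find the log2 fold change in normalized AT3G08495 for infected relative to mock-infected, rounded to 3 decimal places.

-3.891

AT3G08495/EF1a (mock-infected) = 0.881 / 1.281 = 0.68774
AT3G08495/EF1a (infected) = 0.068 / 1.467 = 0.046353
Fold change = 0.046353 / 0.68774 = 0.0674
log2(0.0674) = -3.8911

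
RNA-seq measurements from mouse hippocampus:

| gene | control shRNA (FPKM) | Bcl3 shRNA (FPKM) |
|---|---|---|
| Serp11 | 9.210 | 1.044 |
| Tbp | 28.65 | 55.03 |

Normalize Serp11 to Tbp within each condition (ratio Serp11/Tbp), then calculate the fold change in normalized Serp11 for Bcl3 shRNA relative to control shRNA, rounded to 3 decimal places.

Serp11/Tbp (control shRNA) = 9.210 / 28.65 = 0.32147
Serp11/Tbp (Bcl3 shRNA) = 1.044 / 55.03 = 0.018971
Fold change = 0.018971 / 0.32147 = 0.0590

0.059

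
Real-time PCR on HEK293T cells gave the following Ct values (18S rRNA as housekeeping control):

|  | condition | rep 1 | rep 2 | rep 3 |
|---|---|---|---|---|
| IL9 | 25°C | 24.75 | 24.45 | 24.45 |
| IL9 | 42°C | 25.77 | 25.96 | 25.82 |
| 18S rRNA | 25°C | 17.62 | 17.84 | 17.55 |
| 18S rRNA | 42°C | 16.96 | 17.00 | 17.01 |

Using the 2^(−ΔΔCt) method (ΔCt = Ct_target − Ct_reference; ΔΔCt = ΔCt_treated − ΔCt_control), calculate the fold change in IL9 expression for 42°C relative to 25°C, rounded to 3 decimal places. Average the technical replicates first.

Mean Ct: IL9 25°C 24.550; IL9 42°C 25.850; 18S rRNA 25°C 17.670; 18S rRNA 42°C 16.990
ΔCt(25°C) = 24.550 − 17.670 = 6.880
ΔCt(42°C) = 25.850 − 16.990 = 8.860
ΔΔCt = 8.860 − 6.880 = 1.980
Fold change = 2^(−1.980) = 0.2535

0.253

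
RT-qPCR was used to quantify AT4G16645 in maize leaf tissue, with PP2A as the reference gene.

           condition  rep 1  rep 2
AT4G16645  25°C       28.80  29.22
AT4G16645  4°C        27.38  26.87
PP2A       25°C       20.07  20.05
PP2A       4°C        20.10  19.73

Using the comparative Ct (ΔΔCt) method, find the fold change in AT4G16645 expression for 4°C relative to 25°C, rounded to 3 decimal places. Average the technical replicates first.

3.340

Mean Ct: AT4G16645 25°C 29.010; AT4G16645 4°C 27.125; PP2A 25°C 20.060; PP2A 4°C 19.915
ΔCt(25°C) = 29.010 − 20.060 = 8.950
ΔCt(4°C) = 27.125 − 19.915 = 7.210
ΔΔCt = 7.210 − 8.950 = -1.740
Fold change = 2^(−(-1.740)) = 2^1.740 = 3.3404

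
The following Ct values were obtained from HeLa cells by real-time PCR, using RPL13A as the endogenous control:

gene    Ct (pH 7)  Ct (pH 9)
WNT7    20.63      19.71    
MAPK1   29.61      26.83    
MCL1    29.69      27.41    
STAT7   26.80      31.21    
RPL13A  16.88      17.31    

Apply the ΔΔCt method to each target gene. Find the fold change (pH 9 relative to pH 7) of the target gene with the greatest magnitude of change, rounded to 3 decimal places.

WNT7: ΔΔCt = (19.71−17.31) − (20.63−16.88) = 2.40 − 3.75 = -1.35; fold change = 2^1.35 = 2.549
MAPK1: ΔΔCt = (26.83−17.31) − (29.61−16.88) = 9.52 − 12.73 = -3.21; fold change = 2^3.21 = 9.254
MCL1: ΔΔCt = (27.41−17.31) − (29.69−16.88) = 10.10 − 12.81 = -2.71; fold change = 2^2.71 = 6.543
STAT7: ΔΔCt = (31.21−17.31) − (26.80−16.88) = 13.90 − 9.92 = 3.98; fold change = 2^-3.98 = 0.063
STAT7 has the largest |ΔΔCt| = 3.98.

0.063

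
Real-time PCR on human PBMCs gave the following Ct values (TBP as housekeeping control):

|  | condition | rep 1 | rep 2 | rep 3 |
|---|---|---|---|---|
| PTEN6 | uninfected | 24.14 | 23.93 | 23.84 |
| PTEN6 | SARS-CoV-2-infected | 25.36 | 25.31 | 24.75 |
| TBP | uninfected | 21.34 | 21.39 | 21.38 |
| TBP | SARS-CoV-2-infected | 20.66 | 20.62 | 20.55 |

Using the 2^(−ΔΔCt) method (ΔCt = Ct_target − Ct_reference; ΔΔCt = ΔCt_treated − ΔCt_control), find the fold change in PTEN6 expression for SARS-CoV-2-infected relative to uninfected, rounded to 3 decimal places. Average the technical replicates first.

0.262

Mean Ct: PTEN6 uninfected 23.970; PTEN6 SARS-CoV-2-infected 25.140; TBP uninfected 21.370; TBP SARS-CoV-2-infected 20.610
ΔCt(uninfected) = 23.970 − 21.370 = 2.600
ΔCt(SARS-CoV-2-infected) = 25.140 − 20.610 = 4.530
ΔΔCt = 4.530 − 2.600 = 1.930
Fold change = 2^(−1.930) = 0.2624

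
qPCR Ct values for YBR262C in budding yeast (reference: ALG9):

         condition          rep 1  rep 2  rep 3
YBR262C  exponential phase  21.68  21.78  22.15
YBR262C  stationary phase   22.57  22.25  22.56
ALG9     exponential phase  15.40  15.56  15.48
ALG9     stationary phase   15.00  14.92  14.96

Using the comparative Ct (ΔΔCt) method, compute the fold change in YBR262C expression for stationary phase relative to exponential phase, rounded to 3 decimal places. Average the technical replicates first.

0.463

Mean Ct: YBR262C exponential phase 21.870; YBR262C stationary phase 22.460; ALG9 exponential phase 15.480; ALG9 stationary phase 14.960
ΔCt(exponential phase) = 21.870 − 15.480 = 6.390
ΔCt(stationary phase) = 22.460 − 14.960 = 7.500
ΔΔCt = 7.500 − 6.390 = 1.110
Fold change = 2^(−1.110) = 0.4633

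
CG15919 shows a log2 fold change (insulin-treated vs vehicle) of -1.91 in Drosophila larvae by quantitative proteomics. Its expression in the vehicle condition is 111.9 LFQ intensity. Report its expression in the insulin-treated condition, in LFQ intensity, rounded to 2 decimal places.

Fold change = 2^(-1.91) = 0.2661
insulin-treated expression = 111.9 × 0.2661 = 29.78

29.78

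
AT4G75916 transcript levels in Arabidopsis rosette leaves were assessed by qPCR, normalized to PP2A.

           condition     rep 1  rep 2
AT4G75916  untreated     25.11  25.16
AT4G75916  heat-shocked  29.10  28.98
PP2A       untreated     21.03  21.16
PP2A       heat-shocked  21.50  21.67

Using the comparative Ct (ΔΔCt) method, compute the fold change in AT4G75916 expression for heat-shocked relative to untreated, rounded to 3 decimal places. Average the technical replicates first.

0.094

Mean Ct: AT4G75916 untreated 25.135; AT4G75916 heat-shocked 29.040; PP2A untreated 21.095; PP2A heat-shocked 21.585
ΔCt(untreated) = 25.135 − 21.095 = 4.040
ΔCt(heat-shocked) = 29.040 − 21.585 = 7.455
ΔΔCt = 7.455 − 4.040 = 3.415
Fold change = 2^(−3.415) = 0.0938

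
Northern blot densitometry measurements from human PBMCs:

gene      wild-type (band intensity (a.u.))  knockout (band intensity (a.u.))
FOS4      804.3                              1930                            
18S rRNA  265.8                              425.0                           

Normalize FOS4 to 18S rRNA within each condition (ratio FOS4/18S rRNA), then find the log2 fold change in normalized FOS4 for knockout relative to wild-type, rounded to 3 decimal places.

FOS4/18S rRNA (wild-type) = 804.3 / 265.8 = 3.026
FOS4/18S rRNA (knockout) = 1930 / 425.0 = 4.5412
Fold change = 4.5412 / 3.026 = 1.5007
log2(1.5007) = 0.5857

0.586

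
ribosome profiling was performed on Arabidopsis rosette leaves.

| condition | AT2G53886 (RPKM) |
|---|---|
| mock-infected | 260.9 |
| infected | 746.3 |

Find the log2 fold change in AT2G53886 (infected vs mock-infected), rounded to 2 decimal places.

Fold change = 746.3 / 260.9 = 2.8605
log2(2.8605) = 1.516

1.52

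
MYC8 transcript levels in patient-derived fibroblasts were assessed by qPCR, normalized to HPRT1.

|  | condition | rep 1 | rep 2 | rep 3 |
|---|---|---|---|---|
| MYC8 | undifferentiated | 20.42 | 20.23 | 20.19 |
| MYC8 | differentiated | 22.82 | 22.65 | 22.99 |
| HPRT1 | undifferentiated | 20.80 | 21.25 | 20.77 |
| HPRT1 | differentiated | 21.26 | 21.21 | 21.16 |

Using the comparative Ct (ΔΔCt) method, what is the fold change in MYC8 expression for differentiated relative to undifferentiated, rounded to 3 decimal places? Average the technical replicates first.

0.207

Mean Ct: MYC8 undifferentiated 20.280; MYC8 differentiated 22.820; HPRT1 undifferentiated 20.940; HPRT1 differentiated 21.210
ΔCt(undifferentiated) = 20.280 − 20.940 = -0.660
ΔCt(differentiated) = 22.820 − 21.210 = 1.610
ΔΔCt = 1.610 − (-0.660) = 2.270
Fold change = 2^(−2.270) = 0.2073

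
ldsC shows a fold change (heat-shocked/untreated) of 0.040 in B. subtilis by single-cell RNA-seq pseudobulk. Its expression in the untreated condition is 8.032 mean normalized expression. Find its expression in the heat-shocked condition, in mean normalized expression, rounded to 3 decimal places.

0.321

heat-shocked expression = 8.032 × 0.040 = 0.321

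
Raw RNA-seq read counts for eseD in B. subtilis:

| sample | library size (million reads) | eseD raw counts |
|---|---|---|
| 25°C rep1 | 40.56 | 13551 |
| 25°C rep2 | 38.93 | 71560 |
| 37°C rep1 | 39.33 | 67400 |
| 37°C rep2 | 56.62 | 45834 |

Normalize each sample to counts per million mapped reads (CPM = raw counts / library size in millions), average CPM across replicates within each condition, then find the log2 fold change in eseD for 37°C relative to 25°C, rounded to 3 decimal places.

CPM(25°C rep1) = 13551 / 40.56 = 334.0976
CPM(25°C rep2) = 71560 / 38.93 = 1838.1711
CPM(37°C rep1) = 67400 / 39.33 = 1713.7046
CPM(37°C rep2) = 45834 / 56.62 = 809.5019
mean CPM(25°C) = 1086.1344; mean CPM(37°C) = 1261.6032
Fold change = 1261.6032 / 1086.1344 = 1.16155
log2(1.16155) = 0.2161

0.216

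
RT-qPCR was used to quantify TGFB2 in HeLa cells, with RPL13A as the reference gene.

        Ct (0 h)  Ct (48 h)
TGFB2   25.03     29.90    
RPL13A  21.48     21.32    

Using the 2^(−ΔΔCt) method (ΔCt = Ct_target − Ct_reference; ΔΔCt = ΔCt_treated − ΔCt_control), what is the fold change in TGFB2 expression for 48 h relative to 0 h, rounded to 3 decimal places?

ΔCt(0 h) = 25.030 − 21.480 = 3.550
ΔCt(48 h) = 29.900 − 21.320 = 8.580
ΔΔCt = 8.580 − 3.550 = 5.030
Fold change = 2^(−5.030) = 0.0306

0.031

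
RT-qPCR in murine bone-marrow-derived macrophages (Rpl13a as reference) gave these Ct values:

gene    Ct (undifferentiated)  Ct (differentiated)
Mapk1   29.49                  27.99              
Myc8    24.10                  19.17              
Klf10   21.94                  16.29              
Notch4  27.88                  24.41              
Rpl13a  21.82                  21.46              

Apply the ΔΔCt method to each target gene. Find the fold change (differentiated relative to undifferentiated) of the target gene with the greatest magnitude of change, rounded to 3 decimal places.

39.124

Mapk1: ΔΔCt = (27.99−21.46) − (29.49−21.82) = 6.53 − 7.67 = -1.14; fold change = 2^1.14 = 2.204
Myc8: ΔΔCt = (19.17−21.46) − (24.10−21.82) = -2.29 − 2.28 = -4.57; fold change = 2^4.57 = 23.752
Klf10: ΔΔCt = (16.29−21.46) − (21.94−21.82) = -5.17 − 0.12 = -5.29; fold change = 2^5.29 = 39.124
Notch4: ΔΔCt = (24.41−21.46) − (27.88−21.82) = 2.95 − 6.06 = -3.11; fold change = 2^3.11 = 8.634
Klf10 has the largest |ΔΔCt| = 5.29.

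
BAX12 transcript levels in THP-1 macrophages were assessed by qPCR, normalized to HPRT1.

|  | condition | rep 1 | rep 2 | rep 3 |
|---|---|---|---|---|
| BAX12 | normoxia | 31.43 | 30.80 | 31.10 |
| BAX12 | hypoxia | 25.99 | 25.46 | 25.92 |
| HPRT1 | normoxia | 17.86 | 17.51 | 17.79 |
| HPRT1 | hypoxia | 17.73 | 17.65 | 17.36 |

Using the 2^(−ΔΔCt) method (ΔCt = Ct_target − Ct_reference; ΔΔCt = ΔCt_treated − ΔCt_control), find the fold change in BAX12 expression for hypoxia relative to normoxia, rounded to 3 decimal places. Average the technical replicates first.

36.252

Mean Ct: BAX12 normoxia 31.110; BAX12 hypoxia 25.790; HPRT1 normoxia 17.720; HPRT1 hypoxia 17.580
ΔCt(normoxia) = 31.110 − 17.720 = 13.390
ΔCt(hypoxia) = 25.790 − 17.580 = 8.210
ΔΔCt = 8.210 − 13.390 = -5.180
Fold change = 2^(−(-5.180)) = 2^5.180 = 36.2523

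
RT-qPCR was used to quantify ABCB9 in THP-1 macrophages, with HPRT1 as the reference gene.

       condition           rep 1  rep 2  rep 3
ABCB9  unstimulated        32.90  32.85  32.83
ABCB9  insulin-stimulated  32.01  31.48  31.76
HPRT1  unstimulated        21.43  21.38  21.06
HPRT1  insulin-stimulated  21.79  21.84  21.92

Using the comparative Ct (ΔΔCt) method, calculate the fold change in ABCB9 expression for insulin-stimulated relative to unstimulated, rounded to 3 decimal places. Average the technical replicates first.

3.182

Mean Ct: ABCB9 unstimulated 32.860; ABCB9 insulin-stimulated 31.750; HPRT1 unstimulated 21.290; HPRT1 insulin-stimulated 21.850
ΔCt(unstimulated) = 32.860 − 21.290 = 11.570
ΔCt(insulin-stimulated) = 31.750 − 21.850 = 9.900
ΔΔCt = 9.900 − 11.570 = -1.670
Fold change = 2^(−(-1.670)) = 2^1.670 = 3.1821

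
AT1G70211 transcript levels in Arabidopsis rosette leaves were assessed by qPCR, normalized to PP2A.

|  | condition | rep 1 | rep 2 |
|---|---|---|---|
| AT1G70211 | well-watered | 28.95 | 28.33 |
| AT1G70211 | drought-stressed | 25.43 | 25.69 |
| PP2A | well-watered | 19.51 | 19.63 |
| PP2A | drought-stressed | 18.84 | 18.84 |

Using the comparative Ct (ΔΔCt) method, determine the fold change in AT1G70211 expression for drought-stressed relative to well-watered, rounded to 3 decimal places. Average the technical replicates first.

Mean Ct: AT1G70211 well-watered 28.640; AT1G70211 drought-stressed 25.560; PP2A well-watered 19.570; PP2A drought-stressed 18.840
ΔCt(well-watered) = 28.640 − 19.570 = 9.070
ΔCt(drought-stressed) = 25.560 − 18.840 = 6.720
ΔΔCt = 6.720 − 9.070 = -2.350
Fold change = 2^(−(-2.350)) = 2^2.350 = 5.0982

5.098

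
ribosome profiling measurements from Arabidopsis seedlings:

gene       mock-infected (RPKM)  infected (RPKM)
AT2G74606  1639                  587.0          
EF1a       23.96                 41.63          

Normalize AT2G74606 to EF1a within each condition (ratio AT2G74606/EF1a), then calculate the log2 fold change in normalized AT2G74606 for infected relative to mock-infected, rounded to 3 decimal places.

AT2G74606/EF1a (mock-infected) = 1639 / 23.96 = 68.406
AT2G74606/EF1a (infected) = 587.0 / 41.63 = 14.1
Fold change = 14.1 / 68.406 = 0.2061
log2(0.2061) = -2.2784

-2.278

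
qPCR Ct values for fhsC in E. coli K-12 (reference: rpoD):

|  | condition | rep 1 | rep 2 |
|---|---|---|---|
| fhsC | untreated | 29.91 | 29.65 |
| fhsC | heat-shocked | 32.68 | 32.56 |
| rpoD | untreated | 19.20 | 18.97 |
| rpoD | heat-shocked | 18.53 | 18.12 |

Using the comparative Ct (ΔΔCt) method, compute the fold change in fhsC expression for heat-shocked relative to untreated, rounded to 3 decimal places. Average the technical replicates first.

Mean Ct: fhsC untreated 29.780; fhsC heat-shocked 32.620; rpoD untreated 19.085; rpoD heat-shocked 18.325
ΔCt(untreated) = 29.780 − 19.085 = 10.695
ΔCt(heat-shocked) = 32.620 − 18.325 = 14.295
ΔΔCt = 14.295 − 10.695 = 3.600
Fold change = 2^(−3.600) = 0.0825

0.082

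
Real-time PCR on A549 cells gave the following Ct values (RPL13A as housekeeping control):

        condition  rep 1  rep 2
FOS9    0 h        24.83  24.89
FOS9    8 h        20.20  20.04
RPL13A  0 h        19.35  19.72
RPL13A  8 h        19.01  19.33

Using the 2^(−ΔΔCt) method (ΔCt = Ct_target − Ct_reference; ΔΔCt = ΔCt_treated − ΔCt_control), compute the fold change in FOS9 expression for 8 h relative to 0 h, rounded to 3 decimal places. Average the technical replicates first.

Mean Ct: FOS9 0 h 24.860; FOS9 8 h 20.120; RPL13A 0 h 19.535; RPL13A 8 h 19.170
ΔCt(0 h) = 24.860 − 19.535 = 5.325
ΔCt(8 h) = 20.120 − 19.170 = 0.950
ΔΔCt = 0.950 − 5.325 = -4.375
Fold change = 2^(−(-4.375)) = 2^4.375 = 20.7494

20.749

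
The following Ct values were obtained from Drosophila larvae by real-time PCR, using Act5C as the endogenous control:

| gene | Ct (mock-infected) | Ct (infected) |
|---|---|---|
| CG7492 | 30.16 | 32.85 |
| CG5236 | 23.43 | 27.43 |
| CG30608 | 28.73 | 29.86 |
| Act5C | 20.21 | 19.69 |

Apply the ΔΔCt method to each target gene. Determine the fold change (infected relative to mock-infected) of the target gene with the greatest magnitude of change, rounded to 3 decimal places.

0.044

CG7492: ΔΔCt = (32.85−19.69) − (30.16−20.21) = 13.16 − 9.95 = 3.21; fold change = 2^-3.21 = 0.108
CG5236: ΔΔCt = (27.43−19.69) − (23.43−20.21) = 7.74 − 3.22 = 4.52; fold change = 2^-4.52 = 0.044
CG30608: ΔΔCt = (29.86−19.69) − (28.73−20.21) = 10.17 − 8.52 = 1.65; fold change = 2^-1.65 = 0.319
CG5236 has the largest |ΔΔCt| = 4.52.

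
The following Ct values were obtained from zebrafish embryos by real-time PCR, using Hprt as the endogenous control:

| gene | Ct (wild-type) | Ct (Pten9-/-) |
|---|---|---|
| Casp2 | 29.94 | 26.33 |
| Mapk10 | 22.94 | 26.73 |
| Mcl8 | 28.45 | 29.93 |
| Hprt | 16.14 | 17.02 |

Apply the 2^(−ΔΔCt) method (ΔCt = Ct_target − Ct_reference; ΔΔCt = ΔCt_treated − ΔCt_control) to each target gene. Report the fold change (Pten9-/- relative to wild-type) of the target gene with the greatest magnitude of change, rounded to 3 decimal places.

Casp2: ΔΔCt = (26.33−17.02) − (29.94−16.14) = 9.31 − 13.80 = -4.49; fold change = 2^4.49 = 22.471
Mapk10: ΔΔCt = (26.73−17.02) − (22.94−16.14) = 9.71 − 6.80 = 2.91; fold change = 2^-2.91 = 0.133
Mcl8: ΔΔCt = (29.93−17.02) − (28.45−16.14) = 12.91 − 12.31 = 0.60; fold change = 2^-0.60 = 0.660
Casp2 has the largest |ΔΔCt| = 4.49.

22.471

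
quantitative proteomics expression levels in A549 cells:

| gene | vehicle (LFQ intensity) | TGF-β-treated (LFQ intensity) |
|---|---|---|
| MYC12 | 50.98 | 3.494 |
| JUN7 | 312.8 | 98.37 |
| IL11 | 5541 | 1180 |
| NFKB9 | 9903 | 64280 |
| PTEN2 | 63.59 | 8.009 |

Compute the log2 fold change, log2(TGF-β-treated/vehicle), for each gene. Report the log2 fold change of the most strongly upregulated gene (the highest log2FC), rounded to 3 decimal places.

log2(3.494/50.98) = -3.867  (MYC12)
log2(98.37/312.8) = -1.669  (JUN7)
log2(1180/5541) = -2.231  (IL11)
log2(64280/9903) = 2.698  (NFKB9)
log2(8.009/63.59) = -2.989  (PTEN2)
NFKB9 is most strongly upregulated.

2.698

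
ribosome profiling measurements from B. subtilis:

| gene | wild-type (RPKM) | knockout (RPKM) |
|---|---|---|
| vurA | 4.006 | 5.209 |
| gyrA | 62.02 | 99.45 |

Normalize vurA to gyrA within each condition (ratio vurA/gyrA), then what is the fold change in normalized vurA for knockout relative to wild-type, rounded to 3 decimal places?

0.811

vurA/gyrA (wild-type) = 4.006 / 62.02 = 0.064592
vurA/gyrA (knockout) = 5.209 / 99.45 = 0.052378
Fold change = 0.052378 / 0.064592 = 0.8109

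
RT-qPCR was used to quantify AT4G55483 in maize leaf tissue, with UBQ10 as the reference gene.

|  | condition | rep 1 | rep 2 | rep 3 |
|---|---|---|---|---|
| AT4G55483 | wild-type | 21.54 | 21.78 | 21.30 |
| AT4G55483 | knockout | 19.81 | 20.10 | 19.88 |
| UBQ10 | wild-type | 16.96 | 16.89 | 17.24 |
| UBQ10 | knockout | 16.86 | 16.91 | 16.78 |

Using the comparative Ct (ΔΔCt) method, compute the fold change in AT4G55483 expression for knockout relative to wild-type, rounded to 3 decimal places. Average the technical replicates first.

2.694

Mean Ct: AT4G55483 wild-type 21.540; AT4G55483 knockout 19.930; UBQ10 wild-type 17.030; UBQ10 knockout 16.850
ΔCt(wild-type) = 21.540 − 17.030 = 4.510
ΔCt(knockout) = 19.930 − 16.850 = 3.080
ΔΔCt = 3.080 − 4.510 = -1.430
Fold change = 2^(−(-1.430)) = 2^1.430 = 2.6945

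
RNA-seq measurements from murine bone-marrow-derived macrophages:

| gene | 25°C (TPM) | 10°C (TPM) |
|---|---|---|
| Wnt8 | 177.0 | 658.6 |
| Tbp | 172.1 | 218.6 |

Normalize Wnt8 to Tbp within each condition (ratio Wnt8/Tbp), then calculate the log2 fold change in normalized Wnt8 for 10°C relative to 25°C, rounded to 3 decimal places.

1.551

Wnt8/Tbp (25°C) = 177.0 / 172.1 = 1.0285
Wnt8/Tbp (10°C) = 658.6 / 218.6 = 3.0128
Fold change = 3.0128 / 1.0285 = 2.9294
log2(2.9294) = 1.5506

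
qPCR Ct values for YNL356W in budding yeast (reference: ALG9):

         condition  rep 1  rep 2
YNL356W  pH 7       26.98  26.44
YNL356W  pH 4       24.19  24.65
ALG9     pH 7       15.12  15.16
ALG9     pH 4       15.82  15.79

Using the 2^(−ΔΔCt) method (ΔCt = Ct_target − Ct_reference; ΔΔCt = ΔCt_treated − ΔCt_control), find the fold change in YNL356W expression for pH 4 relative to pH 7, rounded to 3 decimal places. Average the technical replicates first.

Mean Ct: YNL356W pH 7 26.710; YNL356W pH 4 24.420; ALG9 pH 7 15.140; ALG9 pH 4 15.805
ΔCt(pH 7) = 26.710 − 15.140 = 11.570
ΔCt(pH 4) = 24.420 − 15.805 = 8.615
ΔΔCt = 8.615 − 11.570 = -2.955
Fold change = 2^(−(-2.955)) = 2^2.955 = 7.7543

7.754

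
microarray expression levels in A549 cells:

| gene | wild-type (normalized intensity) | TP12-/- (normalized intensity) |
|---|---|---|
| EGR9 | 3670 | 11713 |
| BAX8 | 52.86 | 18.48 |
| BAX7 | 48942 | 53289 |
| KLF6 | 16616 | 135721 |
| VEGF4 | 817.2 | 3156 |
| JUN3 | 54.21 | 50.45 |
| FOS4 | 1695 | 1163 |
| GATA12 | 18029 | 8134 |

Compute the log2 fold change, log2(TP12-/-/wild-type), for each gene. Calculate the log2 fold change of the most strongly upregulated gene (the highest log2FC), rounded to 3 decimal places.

3.030

log2(11713/3670) = 1.674  (EGR9)
log2(18.48/52.86) = -1.516  (BAX8)
log2(53289/48942) = 0.123  (BAX7)
log2(135721/16616) = 3.030  (KLF6)
log2(3156/817.2) = 1.949  (VEGF4)
log2(50.45/54.21) = -0.104  (JUN3)
log2(1163/1695) = -0.543  (FOS4)
log2(8134/18029) = -1.148  (GATA12)
KLF6 is most strongly upregulated.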